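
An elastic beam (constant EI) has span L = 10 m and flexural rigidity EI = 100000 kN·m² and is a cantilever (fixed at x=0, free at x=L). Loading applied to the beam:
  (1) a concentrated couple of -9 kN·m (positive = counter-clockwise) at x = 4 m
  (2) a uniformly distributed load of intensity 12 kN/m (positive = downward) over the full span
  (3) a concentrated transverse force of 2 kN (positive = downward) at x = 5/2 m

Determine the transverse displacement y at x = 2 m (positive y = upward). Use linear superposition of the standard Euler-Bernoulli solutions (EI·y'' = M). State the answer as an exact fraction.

y(2) = -161/15000 m

Load 1 — applied couple M₀=-9 kN·m at a=4 m (b=L-a=6):
  y_1 = M₀x²/(2EI)  [x≤a] = (-9)·2²/(2·100000) = -9/50000 m
Load 2 — uniform load w=12 kN/m over full span:
  y_2 = -wx²(x²-4Lx+6L²)/(24EI) = -12·2²·(2²-4·10·2+6·10²)/(24·100000) = -131/12500 m
Load 3 — point force P=2 kN at a=5/2 m (b=L-a=15/2):
  y_3 = -Px²(3a-x)/(6EI)  [x≤a] = -2·2²·(3·(5/2)-2)/(6·100000) = -11/150000 m
Superposition: y = Σ y_i = -161/15000 m ≈ -0.010733 m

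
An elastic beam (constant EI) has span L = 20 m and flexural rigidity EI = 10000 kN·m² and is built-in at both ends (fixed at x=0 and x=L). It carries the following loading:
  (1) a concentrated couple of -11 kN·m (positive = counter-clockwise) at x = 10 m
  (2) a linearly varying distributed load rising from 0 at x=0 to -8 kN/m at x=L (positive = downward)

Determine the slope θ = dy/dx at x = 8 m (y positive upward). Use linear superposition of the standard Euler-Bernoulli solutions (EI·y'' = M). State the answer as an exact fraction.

θ(8) = 373/25000 rad

Load 1 — applied couple M₀=-11 kN·m at a=10 m (b=L-a=10):
  θ_1 = (R_Ax²/2 - M_Ax)/EI  [x≤a] with R_A=-33/40, M_A=-11/4 = ((-33/40)·8²/2 - (-11/4)·8)/10000 = -11/25000 rad
Load 2 — triangular load w₀=-8 kN/m (0→w₀ over full span):
  θ_2 = -w₀(2x(L-x)(L-2x)(x+2L)+x²(L-x)²)/(120LEI) = -(-8)·(2·8·(20-8)·(20-2·8)·(8+2·20)+8²·(20-8)²)/(120·20·10000) = 48/3125 rad
Superposition: θ = Σ θ_i = 373/25000 rad ≈ 0.014920 rad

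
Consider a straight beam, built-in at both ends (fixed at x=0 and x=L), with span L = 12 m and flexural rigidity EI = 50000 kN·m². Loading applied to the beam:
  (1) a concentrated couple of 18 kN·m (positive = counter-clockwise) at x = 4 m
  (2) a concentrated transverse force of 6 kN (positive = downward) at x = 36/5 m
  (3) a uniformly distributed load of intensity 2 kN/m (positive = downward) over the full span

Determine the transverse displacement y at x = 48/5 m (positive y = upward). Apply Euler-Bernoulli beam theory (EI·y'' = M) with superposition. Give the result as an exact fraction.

Load 1 — applied couple M₀=18 kN·m at a=4 m (b=L-a=8):
  y_1 = (R_Ax³/6 - M_Ax²/2 - M₀(x-a)²/2)/EI  [x>a] with R_A=2, M_A=0 = (2·(48/5)³/6 - 0·(48/5)²/2 - 18·((48/5)-4)²/2)/50000 = 99/390625 m
Load 2 — point force P=6 kN at a=36/5 m (b=L-a=24/5):
  y_2 = -Pa²(L-x)²(3bL-(3b+a)(L-x))/(6L³EI)  [x>a] = -6·(36/5)²·(12-(48/5))²·(3·(24/5)·12-(3·(24/5)+(36/5))·(12-(48/5)))/(6·12³·50000) = -20412/48828125 m
Load 3 — uniform load w=2 kN/m over full span:
  y_3 = -wx²(L-x)²/(24EI) = -2·(48/5)²·(12-(48/5))²/(24·50000) = -1728/1953125 m
Superposition: y = Σ y_i = -51237/48828125 m ≈ -0.001049 m

y(48/5) = -51237/48828125 m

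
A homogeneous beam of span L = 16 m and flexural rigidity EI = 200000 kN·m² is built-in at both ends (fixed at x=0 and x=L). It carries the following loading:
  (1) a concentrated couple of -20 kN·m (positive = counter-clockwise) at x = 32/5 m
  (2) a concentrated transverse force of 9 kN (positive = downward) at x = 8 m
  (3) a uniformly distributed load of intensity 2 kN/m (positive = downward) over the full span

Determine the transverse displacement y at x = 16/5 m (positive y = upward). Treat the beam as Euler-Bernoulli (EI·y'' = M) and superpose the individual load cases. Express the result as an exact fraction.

Load 1 — applied couple M₀=-20 kN·m at a=32/5 m (b=L-a=48/5):
  y_1 = (R_Ax³/6 - M_Ax²/2)/EI  [x≤a] with R_A=-9/5, M_A=-12/5 = ((-9/5)·(16/5)³/6 - (-12/5)·(16/5)²/2)/200000 = 24/1953125 m
Load 2 — point force P=9 kN at a=8 m (b=L-a=8):
  y_2 = -Pb²x²(3aL-(3a+b)x)/(6L³EI)  [x≤a] = -9·8²·(16/5)²·(3·8·16-(3·8+8)·(16/5))/(6·16³·200000) = -132/390625 m
Load 3 — uniform load w=2 kN/m over full span:
  y_3 = -wx²(L-x)²/(24EI) = -2·(16/5)²·(16-(16/5))²/(24·200000) = -4096/5859375 m
Superposition: y = Σ y_i = -6004/5859375 m ≈ -0.001025 m

y(16/5) = -6004/5859375 m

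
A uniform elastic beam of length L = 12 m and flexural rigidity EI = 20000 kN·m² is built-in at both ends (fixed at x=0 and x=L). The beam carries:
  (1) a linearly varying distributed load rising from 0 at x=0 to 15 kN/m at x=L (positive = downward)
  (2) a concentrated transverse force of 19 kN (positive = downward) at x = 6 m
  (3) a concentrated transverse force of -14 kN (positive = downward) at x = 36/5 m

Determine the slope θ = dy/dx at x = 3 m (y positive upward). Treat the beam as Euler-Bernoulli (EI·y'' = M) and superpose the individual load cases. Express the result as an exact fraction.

θ(3) = -461043/80000000 rad

Load 1 — triangular load w₀=15 kN/m (0→w₀ over full span):
  θ_1 = -w₀(2x(L-x)(L-2x)(x+2L)+x²(L-x)²)/(120LEI) = -15·(2·3·(12-3)·(12-2·3)·(3+2·12)+3²·(12-3)²)/(120·12·20000) = -3159/640000 rad
Load 2 — point force P=19 kN at a=6 m (b=L-a=6):
  θ_2 = -Pb²x(2aL-(3a+b)x)/(2L³EI)  [x≤a] = -19·6²·3·(2·6·12-(3·6+6)·3)/(2·12³·20000) = -171/80000 rad
Load 3 — point force P=-14 kN at a=36/5 m (b=L-a=24/5):
  θ_3 = -Pb²x(2aL-(3a+b)x)/(2L³EI)  [x≤a] = -(-14)·(24/5)²·3·(2·(36/5)·12-(3·(36/5)+(24/5))·3)/(2·12³·20000) = 819/625000 rad
Superposition: θ = Σ θ_i = -461043/80000000 rad ≈ -0.005763 rad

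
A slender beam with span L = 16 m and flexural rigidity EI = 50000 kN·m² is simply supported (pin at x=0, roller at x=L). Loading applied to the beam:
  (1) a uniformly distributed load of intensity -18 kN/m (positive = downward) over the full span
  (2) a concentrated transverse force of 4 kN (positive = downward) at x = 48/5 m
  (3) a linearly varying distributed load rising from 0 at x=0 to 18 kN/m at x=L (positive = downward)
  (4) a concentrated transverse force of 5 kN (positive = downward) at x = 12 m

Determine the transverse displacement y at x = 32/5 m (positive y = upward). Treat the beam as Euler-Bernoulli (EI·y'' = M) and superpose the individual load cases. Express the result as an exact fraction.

y(32/5) = 6725196/48828125 m

Load 1 — uniform load w=-18 kN/m over full span:
  y_1 = -wx(L³-2Lx²+x³)/(24EI) = -(-18)·(32/5)·(16³-2·16·(32/5)²+(32/5)³)/(24·50000) = 571392/1953125 m
Load 2 — point force P=4 kN at a=48/5 m (b=L-a=32/5):
  y_2 = -Pbx(L²-b²-x²)/(6LEI)  [x≤a] = -4·(32/5)·(32/5)·(16²-(32/5)²-(32/5)²)/(6·16·50000) = -34816/5859375 m
Load 3 — triangular load w₀=18 kN/m (0→w₀ over full span):
  y_3 = -w₀x(7L⁴-10L²x²+3x⁴)/(360LEI) = -18·(32/5)·(7·16⁴-10·16²·(32/5)²+3·(32/5)⁴)/(360·16·50000) = -7010304/48828125 m
Load 4 — point force P=5 kN at a=12 m (b=L-a=4):
  y_4 = -Pbx(L²-b²-x²)/(6LEI)  [x≤a] = -5·4·(32/5)·(16²-4²-(32/5)²)/(6·16·50000) = -1244/234375 m
Superposition: y = Σ y_i = 6725196/48828125 m ≈ 0.137732 m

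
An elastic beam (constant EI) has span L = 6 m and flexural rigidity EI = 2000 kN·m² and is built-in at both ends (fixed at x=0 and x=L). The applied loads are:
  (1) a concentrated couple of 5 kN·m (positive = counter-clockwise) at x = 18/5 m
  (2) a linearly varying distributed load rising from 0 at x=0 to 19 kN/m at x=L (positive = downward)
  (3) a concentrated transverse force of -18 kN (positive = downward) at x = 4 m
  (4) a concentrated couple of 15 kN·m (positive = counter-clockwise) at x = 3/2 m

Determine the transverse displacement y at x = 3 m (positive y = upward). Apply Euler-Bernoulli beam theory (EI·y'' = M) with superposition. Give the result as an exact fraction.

Load 1 — applied couple M₀=5 kN·m at a=18/5 m (b=L-a=12/5):
  y_1 = (R_Ax³/6 - M_Ax²/2)/EI  [x≤a] with R_A=6/5, M_A=8/5 = ((6/5)·3³/6 - (8/5)·3²/2)/2000 = -9/10000 m
Load 2 — triangular load w₀=19 kN/m (0→w₀ over full span):
  y_2 = -w₀x²(L-x)²(x+2L)/(120LEI) = -19·3²·(6-3)²·(3+2·6)/(120·6·2000) = -513/32000 m
Load 3 — point force P=-18 kN at a=4 m (b=L-a=2):
  y_3 = -Pb²x²(3aL-(3a+b)x)/(6L³EI)  [x≤a] = -(-18)·2²·3²·(3·4·6-(3·4+2)·3)/(6·6³·2000) = 3/400 m
Load 4 — applied couple M₀=15 kN·m at a=3/2 m (b=L-a=9/2):
  y_4 = (R_Ax³/6 - M_Ax²/2 - M₀(x-a)²/2)/EI  [x>a] with R_A=45/16, M_A=-45/16 = ((45/16)·3³/6 - (-45/16)·3²/2 - 15·(3-(3/2))²/2)/2000 = 27/6400 m
Superposition: y = Σ y_i = -417/80000 m ≈ -0.005213 m

y(3) = -417/80000 m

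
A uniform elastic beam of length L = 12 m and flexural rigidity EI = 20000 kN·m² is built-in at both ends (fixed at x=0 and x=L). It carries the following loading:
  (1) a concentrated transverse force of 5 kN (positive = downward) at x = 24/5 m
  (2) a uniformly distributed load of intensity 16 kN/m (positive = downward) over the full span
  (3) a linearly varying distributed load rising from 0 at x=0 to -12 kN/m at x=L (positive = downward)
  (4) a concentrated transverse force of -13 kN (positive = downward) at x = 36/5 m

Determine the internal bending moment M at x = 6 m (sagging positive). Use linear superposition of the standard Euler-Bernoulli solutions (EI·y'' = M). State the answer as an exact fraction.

M(6) = 1308/25 kN·m

Load 1 — point force P=5 kN at a=24/5 m (b=L-a=36/5):
  M_1 = Pa²(a+3b)(L-x)/L³ - Pa²b/L²  [x>a] = 5·(24/5)²·((24/5)+3·(36/5))·(12-6)/12³ - 5·(24/5)²·(36/5)/12² = 24/5 kN·m
Load 2 — uniform load w=16 kN/m over full span:
  M_2 = wLx/2 - wL²/12 - wx²/2 = 16·12·6/2 - 16·12²/12 - 16·6²/2 = 96 kN·m
Load 3 — triangular load w₀=-12 kN/m (0→w₀ over full span):
  M_3 = 3w₀Lx/20 - w₀L²/30 - w₀x³/(6L) = 3·(-12)·12·6/20 - (-12)·12²/30 - (-12)·6³/(6·12) = -36 kN·m
Load 4 — point force P=-13 kN at a=36/5 m (b=L-a=24/5):
  M_4 = Pb²(3a+b)x/L³ - Pab²/L²  [x≤a] = (-13)·(24/5)²·(3·(36/5)+(24/5))·6/12³ - (-13)·(36/5)·(24/5)²/12² = -312/25 kN·m
Superposition: M = Σ M_i = 1308/25 kN·m ≈ 52.320000 kN·m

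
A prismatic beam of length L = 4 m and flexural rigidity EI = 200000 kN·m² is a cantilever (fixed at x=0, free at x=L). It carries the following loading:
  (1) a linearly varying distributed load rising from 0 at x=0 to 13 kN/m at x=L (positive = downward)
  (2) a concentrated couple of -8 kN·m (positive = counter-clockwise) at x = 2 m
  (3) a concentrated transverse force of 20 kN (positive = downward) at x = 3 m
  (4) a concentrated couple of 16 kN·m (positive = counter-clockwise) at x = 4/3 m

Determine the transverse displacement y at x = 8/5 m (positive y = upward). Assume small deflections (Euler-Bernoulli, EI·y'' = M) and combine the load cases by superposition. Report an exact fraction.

Load 1 — triangular load w₀=13 kN/m (0→w₀ over full span):
  y_1 = (w₀Lx³/12-w₀L²x²/6-w₀x⁵/(120L))/EI = (13·4·(8/5)³/12-13·4²·(8/5)²/6-13·(8/5)⁵/(120·4))/200000 = -52208/146484375 m
Load 2 — applied couple M₀=-8 kN·m at a=2 m (b=L-a=2):
  y_2 = M₀x²/(2EI)  [x≤a] = (-8)·(8/5)²/(2·200000) = -4/78125 m
Load 3 — point force P=20 kN at a=3 m (b=L-a=1):
  y_3 = -Px²(3a-x)/(6EI)  [x≤a] = -20·(8/5)²·(3·3-(8/5))/(6·200000) = -74/234375 m
Load 4 — applied couple M₀=16 kN·m at a=4/3 m (b=L-a=8/3):
  y_4 = M₀a(2x-a)/(2EI)  [x>a] = 16·(4/3)·(2·(8/5)-(4/3))/(2·200000) = 14/140625 m
Superposition: y = Σ y_i = -274124/439453125 m ≈ -0.000624 m

y(8/5) = -274124/439453125 m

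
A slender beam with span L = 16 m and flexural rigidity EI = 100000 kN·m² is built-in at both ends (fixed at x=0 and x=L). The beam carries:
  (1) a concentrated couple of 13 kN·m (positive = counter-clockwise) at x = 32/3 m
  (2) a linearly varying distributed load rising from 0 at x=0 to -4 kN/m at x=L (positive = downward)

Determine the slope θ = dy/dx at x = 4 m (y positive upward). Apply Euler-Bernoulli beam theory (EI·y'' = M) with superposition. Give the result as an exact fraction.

θ(4) = 403/750000 rad

Load 1 — applied couple M₀=13 kN·m at a=32/3 m (b=L-a=16/3):
  θ_1 = (R_Ax²/2 - M_Ax)/EI  [x≤a] with R_A=13/12, M_A=13/3 = ((13/12)·4²/2 - (13/3)·4)/100000 = -13/150000 rad
Load 2 — triangular load w₀=-4 kN/m (0→w₀ over full span):
  θ_2 = -w₀(2x(L-x)(L-2x)(x+2L)+x²(L-x)²)/(120LEI) = -(-4)·(2·4·(16-4)·(16-2·4)·(4+2·16)+4²·(16-4)²)/(120·16·100000) = 39/62500 rad
Superposition: θ = Σ θ_i = 403/750000 rad ≈ 0.000537 rad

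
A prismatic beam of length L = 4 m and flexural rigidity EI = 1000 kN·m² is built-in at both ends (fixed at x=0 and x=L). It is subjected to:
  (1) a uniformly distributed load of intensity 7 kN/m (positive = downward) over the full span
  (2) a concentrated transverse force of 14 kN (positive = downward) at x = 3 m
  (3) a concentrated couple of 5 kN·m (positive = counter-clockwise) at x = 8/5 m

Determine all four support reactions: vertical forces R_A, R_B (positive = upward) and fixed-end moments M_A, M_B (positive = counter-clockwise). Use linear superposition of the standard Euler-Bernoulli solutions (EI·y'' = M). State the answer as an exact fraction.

Load 1 — uniform load w=7 kN/m over full span:
  R_A = wL/2 = 7·4/2 = 14 kN
  M_A = wL²/12 = 7·4²/12 = 28/3 kN·m
  R_B = wL/2 = 7·4/2 = 14 kN
  M_B = -wL²/12 = -7·4²/12 = -28/3 kN·m
Load 2 — point force P=14 kN at a=3 m (b=L-a=1):
  R_A = Pb²(3a+b)/L³ = 14·1²·(3·3+1)/4³ = 35/16 kN
  M_A = Pab²/L² = 14·3·1²/4² = 21/8 kN·m
  R_B = Pa²(a+3b)/L³ = 14·3²·(3+3·1)/4³ = 189/16 kN
  M_B = -Pa²b/L² = -14·3²·1/4² = -63/8 kN·m
Load 3 — applied couple M₀=5 kN·m at a=8/5 m (b=L-a=12/5):
  R_A = 6M₀ab/L³ = 6·5·(8/5)·(12/5)/4³ = 9/5 kN
  M_A = M₀b(2a-b)/L² = 5·(12/5)·(2·(8/5)-(12/5))/4² = 3/5 kN·m
  R_B = -6M₀ab/L³ = -6·5·(8/5)·(12/5)/4³ = -9/5 kN
  M_B = M₀a(2b-a)/L² = 5·(8/5)·(2·(12/5)-(8/5))/4² = 8/5 kN·m
Superposition: R_A = 1439/80 kN, M_A = 1507/120 kN·m, R_B = 1921/80 kN, M_B = -1873/120 kN·m

R_A = 1439/80 kN, M_A = 1507/120 kN·m, R_B = 1921/80 kN, M_B = -1873/120 kN·m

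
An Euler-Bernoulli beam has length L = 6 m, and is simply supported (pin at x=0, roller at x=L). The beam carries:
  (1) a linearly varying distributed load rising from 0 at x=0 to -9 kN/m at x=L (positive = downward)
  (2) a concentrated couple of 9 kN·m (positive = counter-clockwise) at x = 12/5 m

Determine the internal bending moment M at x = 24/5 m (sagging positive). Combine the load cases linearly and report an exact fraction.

Load 1 — triangular load w₀=-9 kN/m (0→w₀ over full span):
  M_1 = w₀Lx/6 - w₀x³/(6L) = (-9)·6·(24/5)/6 - (-9)·(24/5)³/(6·6) = -1944/125 kN·m
Load 2 — applied couple M₀=9 kN·m at a=12/5 m (b=L-a=18/5):
  M_2 = M₀x/L - M₀  [x>a] = 9·(24/5)/6 - 9 = -9/5 kN·m
Superposition: M = Σ M_i = -2169/125 kN·m ≈ -17.352000 kN·m

M(24/5) = -2169/125 kN·m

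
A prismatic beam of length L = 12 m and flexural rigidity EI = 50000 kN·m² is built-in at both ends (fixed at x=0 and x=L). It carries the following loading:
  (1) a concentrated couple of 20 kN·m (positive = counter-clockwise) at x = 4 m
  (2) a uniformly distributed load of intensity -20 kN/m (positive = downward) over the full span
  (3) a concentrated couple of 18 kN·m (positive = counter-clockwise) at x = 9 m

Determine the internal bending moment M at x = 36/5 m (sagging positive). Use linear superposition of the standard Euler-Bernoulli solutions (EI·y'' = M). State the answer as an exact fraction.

Load 1 — applied couple M₀=20 kN·m at a=4 m (b=L-a=8):
  M_1 = R_Ax - M_A - M₀  [x>a] with R_A=20/9, M_A=0 = (20/9)·(36/5) - 0 - 20 = -4 kN·m
Load 2 — uniform load w=-20 kN/m over full span:
  M_2 = wLx/2 - wL²/12 - wx²/2 = (-20)·12·(36/5)/2 - (-20)·12²/12 - (-20)·(36/5)²/2 = -528/5 kN·m
Load 3 — applied couple M₀=18 kN·m at a=9 m (b=L-a=3):
  M_3 = R_Ax - M_A  [x≤a] with R_A=27/16, M_A=45/8 = (27/16)·(36/5) - (45/8) = 261/40 kN·m
Superposition: M = Σ M_i = -4123/40 kN·m ≈ -103.075000 kN·m

M(36/5) = -4123/40 kN·m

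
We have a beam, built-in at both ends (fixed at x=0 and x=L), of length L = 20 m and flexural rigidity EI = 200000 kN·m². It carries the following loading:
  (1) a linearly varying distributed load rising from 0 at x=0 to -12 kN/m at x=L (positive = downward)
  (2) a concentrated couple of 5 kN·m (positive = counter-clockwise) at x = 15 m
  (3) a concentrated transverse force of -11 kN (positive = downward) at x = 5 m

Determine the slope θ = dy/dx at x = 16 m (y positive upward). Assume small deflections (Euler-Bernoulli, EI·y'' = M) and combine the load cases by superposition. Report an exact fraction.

θ(16) = -4311/2000000 rad

Load 1 — triangular load w₀=-12 kN/m (0→w₀ over full span):
  θ_1 = -w₀(2x(L-x)(L-2x)(x+2L)+x²(L-x)²)/(120LEI) = -(-12)·(2·16·(20-16)·(20-2·16)·(16+2·20)+16²·(20-16)²)/(120·20·200000) = -32/15625 rad
Load 2 — applied couple M₀=5 kN·m at a=15 m (b=L-a=5):
  θ_2 = (R_Ax²/2 - M_Ax - M₀(x-a))/EI  [x>a] with R_A=9/32, M_A=25/16 = ((9/32)·16²/2 - (25/16)·16 - 5·(16-15))/200000 = 3/100000 rad
Load 3 — point force P=-11 kN at a=5 m (b=L-a=15):
  θ_3 = Pa²(L-x)(2bL-(3b+a)(L-x))/(2L³EI)  [x>a] = (-11)·5²·(20-16)·(2·15·20-(3·15+5)·(20-16))/(2·20³·200000) = -11/80000 rad
Superposition: θ = Σ θ_i = -4311/2000000 rad ≈ -0.002155 rad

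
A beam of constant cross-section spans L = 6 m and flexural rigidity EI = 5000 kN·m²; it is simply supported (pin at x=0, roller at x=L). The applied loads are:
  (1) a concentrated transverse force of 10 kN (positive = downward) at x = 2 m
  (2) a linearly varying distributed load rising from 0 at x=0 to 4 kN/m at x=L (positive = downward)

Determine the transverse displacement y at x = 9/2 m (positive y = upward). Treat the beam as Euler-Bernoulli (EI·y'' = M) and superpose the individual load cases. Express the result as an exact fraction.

Load 1 — point force P=10 kN at a=2 m (b=L-a=4):
  y_1 = -Pa(L-x)(2Lx-a²-x²)/(6LEI)  [x>a] = -10·2·(6-(9/2))·(2·6·(9/2)-2²-(9/2)²)/(6·6·5000) = -119/24000 m
Load 2 — triangular load w₀=4 kN/m (0→w₀ over full span):
  y_2 = -w₀x(7L⁴-10L²x²+3x⁴)/(360LEI) = -4·(9/2)·(7·6⁴-10·6²·(9/2)²+3·(9/2)⁴)/(360·6·5000) = -3213/640000 m
Superposition: y = Σ y_i = -19159/1920000 m ≈ -0.009979 m

y(9/2) = -19159/1920000 m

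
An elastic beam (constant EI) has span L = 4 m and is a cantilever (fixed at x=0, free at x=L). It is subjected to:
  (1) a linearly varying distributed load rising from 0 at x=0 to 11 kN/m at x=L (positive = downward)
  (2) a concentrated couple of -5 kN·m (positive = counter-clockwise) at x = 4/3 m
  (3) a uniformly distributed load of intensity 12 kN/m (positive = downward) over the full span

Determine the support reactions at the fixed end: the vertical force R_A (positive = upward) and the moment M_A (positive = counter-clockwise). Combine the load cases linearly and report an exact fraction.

Load 1 — triangular load w₀=11 kN/m (0→w₀ over full span):
  R_A = w₀L/2 = 11·4/2 = 22 kN
  M_A = w₀L²/3 = 11·4²/3 = 176/3 kN·m
Load 2 — applied couple M₀=-5 kN·m at a=4/3 m (b=L-a=8/3):
  R_A = 0 kN
  M_A = -M₀ = -(-5) = 5 kN·m
Load 3 — uniform load w=12 kN/m over full span:
  R_A = wL = 12·4 = 48 kN
  M_A = wL²/2 = 12·4²/2 = 96 kN·m
Superposition: R_A = 70 kN, M_A = 479/3 kN·m

R_A = 70 kN, M_A = 479/3 kN·m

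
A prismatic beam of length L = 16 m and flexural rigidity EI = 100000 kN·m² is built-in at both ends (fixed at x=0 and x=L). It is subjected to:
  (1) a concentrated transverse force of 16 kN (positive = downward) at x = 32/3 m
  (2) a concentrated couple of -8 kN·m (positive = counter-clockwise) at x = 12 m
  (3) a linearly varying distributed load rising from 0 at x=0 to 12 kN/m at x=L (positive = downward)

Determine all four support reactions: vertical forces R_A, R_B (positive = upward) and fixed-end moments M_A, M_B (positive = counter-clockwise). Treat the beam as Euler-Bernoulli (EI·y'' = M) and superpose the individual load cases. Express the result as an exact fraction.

Load 1 — point force P=16 kN at a=32/3 m (b=L-a=16/3):
  R_A = Pb²(3a+b)/L³ = 16·(16/3)²·(3·(32/3)+(16/3))/16³ = 112/27 kN
  M_A = Pab²/L² = 16·(32/3)·(16/3)²/16² = 512/27 kN·m
  R_B = Pa²(a+3b)/L³ = 16·(32/3)²·((32/3)+3·(16/3))/16³ = 320/27 kN
  M_B = -Pa²b/L² = -16·(32/3)²·(16/3)/16² = -1024/27 kN·m
Load 2 — applied couple M₀=-8 kN·m at a=12 m (b=L-a=4):
  R_A = 6M₀ab/L³ = 6·(-8)·12·4/16³ = -9/16 kN
  M_A = M₀b(2a-b)/L² = (-8)·4·(2·12-4)/16² = -5/2 kN·m
  R_B = -6M₀ab/L³ = -6·(-8)·12·4/16³ = 9/16 kN
  M_B = M₀a(2b-a)/L² = (-8)·12·(2·4-12)/16² = 3/2 kN·m
Load 3 — triangular load w₀=12 kN/m (0→w₀ over full span):
  R_A = 3w₀L/20 = 3·12·16/20 = 144/5 kN
  M_A = w₀L²/30 = 12·16²/30 = 512/5 kN·m
  R_B = 7w₀L/20 = 7·12·16/20 = 336/5 kN
  M_B = -w₀L²/20 = -12·16²/20 = -768/5 kN·m
Superposition: R_A = 69953/2160 kN, M_A = 32093/270 kN·m, R_B = 171967/2160 kN, M_B = -51307/270 kN·m

R_A = 69953/2160 kN, M_A = 32093/270 kN·m, R_B = 171967/2160 kN, M_B = -51307/270 kN·m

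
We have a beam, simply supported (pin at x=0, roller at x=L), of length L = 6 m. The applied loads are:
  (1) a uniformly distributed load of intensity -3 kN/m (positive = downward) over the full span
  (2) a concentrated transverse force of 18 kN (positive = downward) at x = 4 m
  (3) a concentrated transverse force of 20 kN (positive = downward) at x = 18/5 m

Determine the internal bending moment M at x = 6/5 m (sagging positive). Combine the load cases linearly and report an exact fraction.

Load 1 — uniform load w=-3 kN/m over full span:
  M_1 = wx(L-x)/2 = (-3)·(6/5)·(6-(6/5))/2 = -216/25 kN·m
Load 2 — point force P=18 kN at a=4 m (b=L-a=2):
  M_2 = Pbx/L  [x≤a] = 18·2·(6/5)/6 = 36/5 kN·m
Load 3 — point force P=20 kN at a=18/5 m (b=L-a=12/5):
  M_3 = Pbx/L  [x≤a] = 20·(12/5)·(6/5)/6 = 48/5 kN·m
Superposition: M = Σ M_i = 204/25 kN·m ≈ 8.160000 kN·m

M(6/5) = 204/25 kN·m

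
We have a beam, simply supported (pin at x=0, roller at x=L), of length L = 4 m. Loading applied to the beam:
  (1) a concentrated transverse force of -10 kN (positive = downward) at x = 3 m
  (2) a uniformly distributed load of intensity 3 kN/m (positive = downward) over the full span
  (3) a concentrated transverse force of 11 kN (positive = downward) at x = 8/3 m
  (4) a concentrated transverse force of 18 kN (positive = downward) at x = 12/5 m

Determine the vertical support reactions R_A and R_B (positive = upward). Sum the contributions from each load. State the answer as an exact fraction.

R_A = 431/30 kN, R_B = 499/30 kN

Load 1 — point force P=-10 kN at a=3 m (b=L-a=1):
  R_A = Pb/L = (-10)·1/4 = -5/2 kN
  R_B = Pa/L = (-10)·3/4 = -15/2 kN
Load 2 — uniform load w=3 kN/m over full span:
  R_A = wL/2 = 3·4/2 = 6 kN
  R_B = wL/2 = 3·4/2 = 6 kN
Load 3 — point force P=11 kN at a=8/3 m (b=L-a=4/3):
  R_A = Pb/L = 11·(4/3)/4 = 11/3 kN
  R_B = Pa/L = 11·(8/3)/4 = 22/3 kN
Load 4 — point force P=18 kN at a=12/5 m (b=L-a=8/5):
  R_A = Pb/L = 18·(8/5)/4 = 36/5 kN
  R_B = Pa/L = 18·(12/5)/4 = 54/5 kN
Superposition: R_A = 431/30 kN, R_B = 499/30 kN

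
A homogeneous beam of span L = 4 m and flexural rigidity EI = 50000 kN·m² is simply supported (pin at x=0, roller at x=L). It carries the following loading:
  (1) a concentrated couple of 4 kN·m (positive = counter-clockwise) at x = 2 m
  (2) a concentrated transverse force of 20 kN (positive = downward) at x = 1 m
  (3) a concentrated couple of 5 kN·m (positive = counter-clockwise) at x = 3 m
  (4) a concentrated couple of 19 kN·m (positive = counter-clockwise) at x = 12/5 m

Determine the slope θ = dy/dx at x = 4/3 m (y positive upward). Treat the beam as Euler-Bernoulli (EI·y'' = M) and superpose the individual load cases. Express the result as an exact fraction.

θ(4/3) = -16231/90000000 rad

Load 1 — applied couple M₀=4 kN·m at a=2 m (b=L-a=2):
  θ_1 = (M₀x²/(2L)+C₁)/EI  [x≤a] with C₁=M₀(3b²-L²)/(6L)=-2/3 = (4·(4/3)²/(2·4)+(-2/3))/50000 = 1/225000 rad
Load 2 — point force P=20 kN at a=1 m (b=L-a=3):
  θ_2 = -Pa(2L²-6Lx+3x²+a²)/(6LEI)  [x>a] = -20·1·(2·4²-6·4·(4/3)+3·(4/3)²+1²)/(6·4·50000) = -19/180000 rad
Load 3 — applied couple M₀=5 kN·m at a=3 m (b=L-a=1):
  θ_3 = (M₀x²/(2L)+C₁)/EI  [x≤a] with C₁=M₀(3b²-L²)/(6L)=-65/24 = (5·(4/3)²/(2·4)+(-65/24))/50000 = -23/720000 rad
Load 4 — applied couple M₀=19 kN·m at a=12/5 m (b=L-a=8/5):
  θ_4 = (M₀x²/(2L)+C₁)/EI  [x≤a] with C₁=M₀(3b²-L²)/(6L)=-494/75 = (19·(4/3)²/(2·4)+(-494/75))/50000 = -133/2812500 rad
Superposition: θ = Σ θ_i = -16231/90000000 rad ≈ -0.000180 rad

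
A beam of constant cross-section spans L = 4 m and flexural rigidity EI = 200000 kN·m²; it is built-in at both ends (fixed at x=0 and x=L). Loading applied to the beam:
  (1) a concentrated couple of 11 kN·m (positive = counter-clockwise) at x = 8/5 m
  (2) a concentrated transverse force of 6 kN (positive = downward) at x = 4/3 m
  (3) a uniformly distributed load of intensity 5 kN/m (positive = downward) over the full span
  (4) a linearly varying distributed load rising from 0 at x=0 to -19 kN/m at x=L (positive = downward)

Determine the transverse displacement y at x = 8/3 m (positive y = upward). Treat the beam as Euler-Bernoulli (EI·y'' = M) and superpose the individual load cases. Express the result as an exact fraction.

Load 1 — applied couple M₀=11 kN·m at a=8/5 m (b=L-a=12/5):
  y_1 = (R_Ax³/6 - M_Ax²/2 - M₀(x-a)²/2)/EI  [x>a] with R_A=99/25, M_A=33/25 = ((99/25)·(8/3)³/6 - (33/25)·(8/3)²/2 - 11·((8/3)-(8/5))²/2)/200000 = 11/1406250 m
Load 2 — point force P=6 kN at a=4/3 m (b=L-a=8/3):
  y_2 = -Pa²(L-x)²(3bL-(3b+a)(L-x))/(6L³EI)  [x>a] = -6·(4/3)²·(4-(8/3))²·(3·(8/3)·4-(3·(8/3)+(4/3))·(4-(8/3)))/(6·4³·200000) = -11/2278125 m
Load 3 — uniform load w=5 kN/m over full span:
  y_3 = -wx²(L-x)²/(24EI) = -5·(8/3)²·(4-(8/3))²/(24·200000) = -2/151875 m
Load 4 — triangular load w₀=-19 kN/m (0→w₀ over full span):
  y_4 = -w₀x²(L-x)²(x+2L)/(120LEI) = -(-19)·(8/3)²·(4-(8/3))²·((8/3)+2·4)/(120·4·200000) = 304/11390625 m
Superposition: y = Σ y_i = 209/12656250 m ≈ 0.000017 m

y(8/3) = 209/12656250 m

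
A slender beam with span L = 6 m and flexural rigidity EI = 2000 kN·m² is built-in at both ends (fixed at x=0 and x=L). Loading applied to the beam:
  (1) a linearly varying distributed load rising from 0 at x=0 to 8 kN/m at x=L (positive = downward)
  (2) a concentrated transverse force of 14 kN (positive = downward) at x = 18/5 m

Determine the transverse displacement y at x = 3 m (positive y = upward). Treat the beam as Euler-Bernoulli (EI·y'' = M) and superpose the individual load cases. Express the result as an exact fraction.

Load 1 — triangular load w₀=8 kN/m (0→w₀ over full span):
  y_1 = -w₀x²(L-x)²(x+2L)/(120LEI) = -8·3²·(6-3)²·(3+2·6)/(120·6·2000) = -27/4000 m
Load 2 — point force P=14 kN at a=18/5 m (b=L-a=12/5):
  y_2 = -Pb²x²(3aL-(3a+b)x)/(6L³EI)  [x≤a] = -14·(12/5)²·3²·(3·(18/5)·6-(3·(18/5)+(12/5))·3)/(6·6³·2000) = -441/62500 m
Superposition: y = Σ y_i = -6903/500000 m ≈ -0.013806 m

y(3) = -6903/500000 m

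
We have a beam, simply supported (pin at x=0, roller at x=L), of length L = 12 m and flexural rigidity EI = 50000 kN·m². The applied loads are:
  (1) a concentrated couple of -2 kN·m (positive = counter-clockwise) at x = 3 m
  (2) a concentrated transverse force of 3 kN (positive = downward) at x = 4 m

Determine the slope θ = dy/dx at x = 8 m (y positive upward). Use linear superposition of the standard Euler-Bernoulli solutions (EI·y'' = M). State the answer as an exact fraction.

θ(8) = 61/200000 rad

Load 1 — applied couple M₀=-2 kN·m at a=3 m (b=L-a=9):
  θ_1 = (M₀x²/(2L)-M₀(x-a)+C₁)/EI  [x>a] with C₁=M₀(3b²-L²)/(6L)=-11/4 = ((-2)·8²/(2·12)-(-2)·(8-3)+(-11/4))/50000 = 23/600000 rad
Load 2 — point force P=3 kN at a=4 m (b=L-a=8):
  θ_2 = -Pa(2L²-6Lx+3x²+a²)/(6LEI)  [x>a] = -3·4·(2·12²-6·12·8+3·8²+4²)/(6·12·50000) = 1/3750 rad
Superposition: θ = Σ θ_i = 61/200000 rad ≈ 0.000305 rad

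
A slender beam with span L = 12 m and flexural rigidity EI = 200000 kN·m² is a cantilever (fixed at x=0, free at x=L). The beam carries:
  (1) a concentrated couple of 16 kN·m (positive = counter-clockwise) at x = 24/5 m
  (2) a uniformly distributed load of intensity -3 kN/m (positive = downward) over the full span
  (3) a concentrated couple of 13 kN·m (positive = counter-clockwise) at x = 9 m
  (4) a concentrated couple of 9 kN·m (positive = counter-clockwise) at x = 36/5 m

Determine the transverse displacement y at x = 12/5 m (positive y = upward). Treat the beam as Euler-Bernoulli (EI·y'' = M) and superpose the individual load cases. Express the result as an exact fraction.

y(12/5) = 25497/7812500 m

Load 1 — applied couple M₀=16 kN·m at a=24/5 m (b=L-a=36/5):
  y_1 = M₀x²/(2EI)  [x≤a] = 16·(12/5)²/(2·200000) = 18/78125 m
Load 2 — uniform load w=-3 kN/m over full span:
  y_2 = -wx²(x²-4Lx+6L²)/(24EI) = -(-3)·(12/5)²·((12/5)²-4·12·(12/5)+6·12²)/(24·200000) = 10611/3906250 m
Load 3 — applied couple M₀=13 kN·m at a=9 m (b=L-a=3):
  y_3 = M₀x²/(2EI)  [x≤a] = 13·(12/5)²/(2·200000) = 117/625000 m
Load 4 — applied couple M₀=9 kN·m at a=36/5 m (b=L-a=24/5):
  y_4 = M₀x²/(2EI)  [x≤a] = 9·(12/5)²/(2·200000) = 81/625000 m
Superposition: y = Σ y_i = 25497/7812500 m ≈ 0.003264 m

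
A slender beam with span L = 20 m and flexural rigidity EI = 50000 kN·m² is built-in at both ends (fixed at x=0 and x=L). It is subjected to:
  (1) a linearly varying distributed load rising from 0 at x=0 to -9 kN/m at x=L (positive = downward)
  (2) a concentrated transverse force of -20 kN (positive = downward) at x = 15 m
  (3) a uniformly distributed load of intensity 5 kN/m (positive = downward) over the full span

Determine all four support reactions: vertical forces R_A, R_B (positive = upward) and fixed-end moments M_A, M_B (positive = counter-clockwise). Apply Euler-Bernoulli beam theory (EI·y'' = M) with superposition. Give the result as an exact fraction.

R_A = 159/8 kN, M_A = 335/12 kN·m, R_B = -239/8 kN, M_B = 835/12 kN·m

Load 1 — triangular load w₀=-9 kN/m (0→w₀ over full span):
  R_A = 3w₀L/20 = 3·(-9)·20/20 = -27 kN
  M_A = w₀L²/30 = (-9)·20²/30 = -120 kN·m
  R_B = 7w₀L/20 = 7·(-9)·20/20 = -63 kN
  M_B = -w₀L²/20 = -(-9)·20²/20 = 180 kN·m
Load 2 — point force P=-20 kN at a=15 m (b=L-a=5):
  R_A = Pb²(3a+b)/L³ = (-20)·5²·(3·15+5)/20³ = -25/8 kN
  M_A = Pab²/L² = (-20)·15·5²/20² = -75/4 kN·m
  R_B = Pa²(a+3b)/L³ = (-20)·15²·(15+3·5)/20³ = -135/8 kN
  M_B = -Pa²b/L² = -(-20)·15²·5/20² = 225/4 kN·m
Load 3 — uniform load w=5 kN/m over full span:
  R_A = wL/2 = 5·20/2 = 50 kN
  M_A = wL²/12 = 5·20²/12 = 500/3 kN·m
  R_B = wL/2 = 5·20/2 = 50 kN
  M_B = -wL²/12 = -5·20²/12 = -500/3 kN·m
Superposition: R_A = 159/8 kN, M_A = 335/12 kN·m, R_B = -239/8 kN, M_B = 835/12 kN·m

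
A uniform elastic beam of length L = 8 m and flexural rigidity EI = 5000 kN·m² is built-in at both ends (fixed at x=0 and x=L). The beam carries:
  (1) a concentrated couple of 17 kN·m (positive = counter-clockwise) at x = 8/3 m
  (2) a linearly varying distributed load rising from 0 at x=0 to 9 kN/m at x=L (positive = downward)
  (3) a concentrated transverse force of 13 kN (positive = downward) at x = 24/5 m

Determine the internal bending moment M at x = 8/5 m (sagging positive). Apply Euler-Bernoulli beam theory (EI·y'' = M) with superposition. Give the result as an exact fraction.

Load 1 — applied couple M₀=17 kN·m at a=8/3 m (b=L-a=16/3):
  M_1 = R_Ax - M_A  [x≤a] with R_A=17/6, M_A=0 = (17/6)·(8/5) - 0 = 68/15 kN·m
Load 2 — triangular load w₀=9 kN/m (0→w₀ over full span):
  M_2 = 3w₀Lx/20 - w₀L²/30 - w₀x³/(6L) = 3·9·8·(8/5)/20 - 9·8²/30 - 9·(8/5)³/(6·8) = -336/125 kN·m
Load 3 — point force P=13 kN at a=24/5 m (b=L-a=16/5):
  M_3 = Pb²(3a+b)x/L³ - Pab²/L²  [x≤a] = 13·(16/5)²·(3·(24/5)+(16/5))·(8/5)/8³ - 13·(24/5)·(16/5)²/8² = -1664/625 kN·m
Superposition: M = Σ M_i = -1532/1875 kN·m ≈ -0.817067 kN·m

M(8/5) = -1532/1875 kN·m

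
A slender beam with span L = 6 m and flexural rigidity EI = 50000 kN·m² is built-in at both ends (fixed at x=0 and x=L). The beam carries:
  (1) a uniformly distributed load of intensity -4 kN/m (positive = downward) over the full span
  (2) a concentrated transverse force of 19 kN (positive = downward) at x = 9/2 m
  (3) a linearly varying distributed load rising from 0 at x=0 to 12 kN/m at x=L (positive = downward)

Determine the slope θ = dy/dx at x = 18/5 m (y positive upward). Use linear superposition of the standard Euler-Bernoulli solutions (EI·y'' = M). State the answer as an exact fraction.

θ(18/5) = 27/1953125 rad

Load 1 — uniform load w=-4 kN/m over full span:
  θ_1 = -wx(L-x)(L-2x)/(12EI) = -(-4)·(18/5)·(6-(18/5))·(6-2·(18/5))/(12·50000) = -27/390625 rad
Load 2 — point force P=19 kN at a=9/2 m (b=L-a=3/2):
  θ_2 = -Pb²x(2aL-(3a+b)x)/(2L³EI)  [x≤a] = -19·(3/2)²·(18/5)·(2·(9/2)·6-(3·(9/2)+(3/2))·(18/5))/(2·6³·50000) = 0 rad
Load 3 — triangular load w₀=12 kN/m (0→w₀ over full span):
  θ_3 = -w₀(2x(L-x)(L-2x)(x+2L)+x²(L-x)²)/(120LEI) = -12·(2·(18/5)·(6-(18/5))·(6-2·(18/5))·((18/5)+2·6)+(18/5)²·(6-(18/5))²)/(120·6·50000) = 162/1953125 rad
Superposition: θ = Σ θ_i = 27/1953125 rad ≈ 0.000014 rad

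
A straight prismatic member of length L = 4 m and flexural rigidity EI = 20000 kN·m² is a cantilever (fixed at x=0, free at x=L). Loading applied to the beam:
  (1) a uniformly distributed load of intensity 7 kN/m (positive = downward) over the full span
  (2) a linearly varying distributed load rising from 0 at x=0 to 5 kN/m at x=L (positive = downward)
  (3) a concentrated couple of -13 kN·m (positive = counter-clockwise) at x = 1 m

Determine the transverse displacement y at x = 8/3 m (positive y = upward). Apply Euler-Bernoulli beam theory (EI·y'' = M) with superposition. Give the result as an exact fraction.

y(8/3) = -318059/29160000 m

Load 1 — uniform load w=7 kN/m over full span:
  y_1 = -wx²(x²-4Lx+6L²)/(24EI) = -7·(8/3)²·((8/3)²-4·4·(8/3)+6·4²)/(24·20000) = -952/151875 m
Load 2 — triangular load w₀=5 kN/m (0→w₀ over full span):
  y_2 = (w₀Lx³/12-w₀L²x²/6-w₀x⁵/(120L))/EI = (5·4·(8/3)³/12-5·4²·(8/3)²/6-5·(8/3)⁵/(120·4))/20000 = -1472/455625 m
Load 3 — applied couple M₀=-13 kN·m at a=1 m (b=L-a=3):
  y_3 = M₀a(2x-a)/(2EI)  [x>a] = (-13)·1·(2·(8/3)-1)/(2·20000) = -169/120000 m
Superposition: y = Σ y_i = -318059/29160000 m ≈ -0.010907 m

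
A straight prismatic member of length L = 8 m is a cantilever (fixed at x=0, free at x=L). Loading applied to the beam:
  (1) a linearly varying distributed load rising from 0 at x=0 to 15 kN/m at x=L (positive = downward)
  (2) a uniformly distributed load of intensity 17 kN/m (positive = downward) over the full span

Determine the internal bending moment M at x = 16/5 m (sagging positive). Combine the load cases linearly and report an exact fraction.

Load 1 — triangular load w₀=15 kN/m (0→w₀ over full span):
  M_1 = w₀Lx/2 - w₀L²/3 - w₀x³/(6L) = 15·8·(16/5)/2 - 15·8²/3 - 15·(16/5)³/(6·8) = -3456/25 kN·m
Load 2 — uniform load w=17 kN/m over full span:
  M_2 = -w(L-x)²/2 = -17·(8-(16/5))²/2 = -4896/25 kN·m
Superposition: M = Σ M_i = -8352/25 kN·m ≈ -334.080000 kN·m

M(16/5) = -8352/25 kN·m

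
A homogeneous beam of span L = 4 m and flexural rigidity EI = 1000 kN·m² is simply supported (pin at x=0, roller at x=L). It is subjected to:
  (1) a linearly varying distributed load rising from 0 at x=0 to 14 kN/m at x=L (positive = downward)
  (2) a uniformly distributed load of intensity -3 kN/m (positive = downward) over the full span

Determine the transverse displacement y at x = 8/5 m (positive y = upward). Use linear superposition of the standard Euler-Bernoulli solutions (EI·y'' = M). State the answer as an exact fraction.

y(8/5) = -71992/5859375 m

Load 1 — triangular load w₀=14 kN/m (0→w₀ over full span):
  y_1 = -w₀x(7L⁴-10L²x²+3x⁴)/(360LEI) = -14·(8/5)·(7·4⁴-10·4²·(8/5)²+3·(8/5)⁴)/(360·4·1000) = -127792/5859375 m
Load 2 — uniform load w=-3 kN/m over full span:
  y_2 = -wx(L³-2Lx²+x³)/(24EI) = -(-3)·(8/5)·(4³-2·4·(8/5)²+(8/5)³)/(24·1000) = 744/78125 m
Superposition: y = Σ y_i = -71992/5859375 m ≈ -0.012287 m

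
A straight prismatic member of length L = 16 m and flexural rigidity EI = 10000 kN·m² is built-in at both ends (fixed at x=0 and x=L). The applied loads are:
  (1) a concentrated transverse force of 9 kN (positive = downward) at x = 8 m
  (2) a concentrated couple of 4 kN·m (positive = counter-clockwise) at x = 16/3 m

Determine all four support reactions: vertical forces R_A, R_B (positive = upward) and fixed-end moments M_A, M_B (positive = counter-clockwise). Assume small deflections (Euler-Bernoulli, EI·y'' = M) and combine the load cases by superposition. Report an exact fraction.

Load 1 — point force P=9 kN at a=8 m (b=L-a=8):
  R_A = Pb²(3a+b)/L³ = 9·8²·(3·8+8)/16³ = 9/2 kN
  M_A = Pab²/L² = 9·8·8²/16² = 18 kN·m
  R_B = Pa²(a+3b)/L³ = 9·8²·(8+3·8)/16³ = 9/2 kN
  M_B = -Pa²b/L² = -9·8²·8/16² = -18 kN·m
Load 2 — applied couple M₀=4 kN·m at a=16/3 m (b=L-a=32/3):
  R_A = 6M₀ab/L³ = 6·4·(16/3)·(32/3)/16³ = 1/3 kN
  M_A = M₀b(2a-b)/L² = 4·(32/3)·(2·(16/3)-(32/3))/16² = 0 kN·m
  R_B = -6M₀ab/L³ = -6·4·(16/3)·(32/3)/16³ = -1/3 kN
  M_B = M₀a(2b-a)/L² = 4·(16/3)·(2·(32/3)-(16/3))/16² = 4/3 kN·m
Superposition: R_A = 29/6 kN, M_A = 18 kN·m, R_B = 25/6 kN, M_B = -50/3 kN·m

R_A = 29/6 kN, M_A = 18 kN·m, R_B = 25/6 kN, M_B = -50/3 kN·m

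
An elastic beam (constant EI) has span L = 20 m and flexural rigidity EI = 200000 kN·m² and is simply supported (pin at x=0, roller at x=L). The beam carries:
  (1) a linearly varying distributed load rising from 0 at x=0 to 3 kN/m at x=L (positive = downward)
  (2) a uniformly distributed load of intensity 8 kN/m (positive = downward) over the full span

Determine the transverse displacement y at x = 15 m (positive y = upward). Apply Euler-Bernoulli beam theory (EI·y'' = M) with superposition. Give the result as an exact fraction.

Load 1 — triangular load w₀=3 kN/m (0→w₀ over full span):
  y_1 = -w₀x(7L⁴-10L²x²+3x⁴)/(360LEI) = -3·15·(7·20⁴-10·20²·15²+3·15⁴)/(360·20·200000) = -119/10240 m
Load 2 — uniform load w=8 kN/m over full span:
  y_2 = -wx(L³-2Lx²+x³)/(24EI) = -8·15·(20³-2·20·15²+15³)/(24·200000) = -19/320 m
Superposition: y = Σ y_i = -727/10240 m ≈ -0.070996 m

y(15) = -727/10240 m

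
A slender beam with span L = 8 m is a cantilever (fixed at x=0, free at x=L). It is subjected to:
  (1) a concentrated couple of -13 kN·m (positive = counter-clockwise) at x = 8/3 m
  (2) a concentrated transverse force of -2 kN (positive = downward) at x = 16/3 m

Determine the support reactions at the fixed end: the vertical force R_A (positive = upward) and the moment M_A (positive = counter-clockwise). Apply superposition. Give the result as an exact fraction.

R_A = -2 kN, M_A = 7/3 kN·m

Load 1 — applied couple M₀=-13 kN·m at a=8/3 m (b=L-a=16/3):
  R_A = 0 kN
  M_A = -M₀ = -(-13) = 13 kN·m
Load 2 — point force P=-2 kN at a=16/3 m (b=L-a=8/3):
  R_A = P = (-2) = -2 kN
  M_A = Pa = (-2)·(16/3) = -32/3 kN·m
Superposition: R_A = -2 kN, M_A = 7/3 kN·m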